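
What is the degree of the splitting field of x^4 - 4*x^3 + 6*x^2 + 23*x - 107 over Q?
The degree of the splitting field over Q equals the order of the Galois group, so first determine the group. The polynomial is an irreducible quartic over Q and its discriminant is -150397803, which is not a perfect square, so the Galois group is not contained in A_4. The resolvent cubic y^3 - 6*y^2 + 336*y - 1385 is irreducible over Q. An irreducible resolvent with non-square discriminant gives S_4. The Galois group S_4 (4T5) has order 24, so the splitting field has degree 24 over Q.

24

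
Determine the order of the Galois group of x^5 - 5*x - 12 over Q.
10

The degree of the splitting field over Q equals the order of the Galois group, so first determine the group. The polynomial f is an irreducible quintic over Q, so G = Gal(f/Q) is a transitive subgroup of S_5: one of C_5 (5T1, order 5), D_5 (5T2, order 10), F_20 (5T3, order 20), A_5 (5T4, order 60) or S_5 (5T5, order 120). The discriminant of f is 64000000 = 8000^2, a perfect square, so G is contained in A_5. The transitive groups of degree 5 contained in A_5 are: C_5 (5T1, order 5), D_5 (5T2, order 10), A_5 (5T4, order 60). By Dedekind's theorem, for a prime p not dividing disc(f) the degrees of the irreducible factors of f mod p form the cycle type of an element of G. Factoring f modulo the 23 such primes p <= 97 (skipping 2, 5, which divide the discriminant), each new pattern first appears at: mod 3: f = (x)(x^2 + x + 2)(x^2 + 2x + 2), pattern 2+2+1; mod 7: f = (x^5 + 2x + 2), pattern 5. No other pattern occurs in this range, so the set of observed cycle types is {2+2+1, 5}. The candidates containing elements of all these cycle types are D_5 (5T2) of order 10, A_5 (5T4) of order 60; the others are excluded. The observed types are precisely the cycle types that occur in D_5 (5T2) (apart from the identity). Each of the other remaining candidates has further cycle types, and by the Chebotarev density theorem the matching factorization patterns would occur for a proportion of primes equal to their share of the group: A_5 (5T4) additionally contains elements of type 3+1+1 (20 of its 60 elements, about 33% of primes). None of the 23 primes tested shows any such pattern (for each of these groups the chance of that is below 10^-4), which rules them out. Hence G = D_5 (5T2), of order 10. The Galois group D_5 (5T2) has order 10, so the splitting field has degree 10 over Q.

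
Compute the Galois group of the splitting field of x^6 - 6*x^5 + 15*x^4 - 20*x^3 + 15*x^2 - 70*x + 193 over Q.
S_6 (order 720)

The polynomial f is an irreducible sextic over Q, so G = Gal(f/Q) is one of the 16 transitive subgroups 6T1, ..., 6T16 of S_6. The discriminant of f is -1388339588497408, which is not a perfect square, so G is not contained in A_6. The transitive groups of degree 6 not contained in A_6 are: C_6 (6T1, order 6), S_3 (6T2, order 6), D_6 (6T3, order 12), C_3 x S_3 (6T5, order 18), A_4 x C_2 (6T6, order 24), S_4 (6T8, order 24), S_3 x S_3 (6T9, order 36), S_4 x C_2 (6T11, order 48), (S_3 x S_3) : C_2 (6T13, order 72), PGL(2,5) (6T14, order 120), S_6 (6T16, order 720). By Dedekind's theorem, for a prime p not dividing disc(f) the degrees of the irreducible factors of f mod p form the cycle type of an element of G. Factoring f modulo the 3 such primes p <= 7 (skipping 2, which divides the discriminant), each new pattern first appears at: mod 3: f = (x^6 + x^3 + 2x + 1), pattern 6; mod 5: f = (x + 1)(x + 3)(x^4 + 2x^2 + 2x + 1), pattern 4+1+1; mod 7: f = (x + 3)(x^2 + 4x + 1)(x^3 + x^2 + 2x + 6), pattern 3+2+1. No other pattern occurs in this range, so the set of observed cycle types is {6, 4+1+1, 3+2+1}. Among the candidates above, the only group containing elements of all these cycle types is S_6 (6T16); every other candidate lacks at least one of them. Hence G = S_6 (6T16), of order 720.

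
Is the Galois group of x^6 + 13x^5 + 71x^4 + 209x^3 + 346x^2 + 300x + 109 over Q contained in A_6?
The polynomial is irreducible of degree 6 over Q. Its discriminant is 525625 = 725^2, a perfect square. A Galois group lies in the alternating group exactly when the discriminant is a square in Q, so the Galois group ((C_3 x C_3) : C_4) is contained in A_6.

Yes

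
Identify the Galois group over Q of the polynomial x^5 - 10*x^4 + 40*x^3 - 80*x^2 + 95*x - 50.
F_20 (order 20)

The polynomial f is an irreducible quintic over Q, so G = Gal(f/Q) is a transitive subgroup of S_5: one of C_5 (5T1, order 5), D_5 (5T2, order 10), F_20 (5T3, order 20), A_5 (5T4, order 60) or S_5 (5T5, order 120). The discriminant of f is 259200000, which is not a perfect square, so G is not contained in A_5. The transitive groups of degree 5 not contained in A_5 are: F_20 (5T3, order 20), S_5 (5T5, order 120). By Dedekind's theorem, for a prime p not dividing disc(f) the degrees of the irreducible factors of f mod p form the cycle type of an element of G. Factoring f modulo the 18 such primes p <= 73 (skipping 2, 3, 5, which divide the discriminant), each new pattern first appears at: mod 7: f = (x + 4)(x^4 + 5x^2 + 5x + 5), pattern 4+1; mod 11: f = (x + 4)(x^2 + 9x + 10)(x^2 + 10x + 7), pattern 2+2+1; mod 19: f = (x^5 + 9x^4 + 2x^3 + 15x^2 + 7), pattern 5. No other pattern occurs in this range, so the set of observed cycle types is {4+1, 2+2+1, 5}. The candidates containing elements of all these cycle types are F_20 (5T3) of order 20, S_5 (5T5) of order 120; the others are excluded. The observed types are precisely the cycle types that occur in F_20 (5T3) (apart from the identity). Each of the other remaining candidates has further cycle types, and by the Chebotarev density theorem the matching factorization patterns would occur for a proportion of primes equal to their share of the group: S_5 (5T5) additionally contains elements of type 3+2, 3+1+1, 2+1+1+1 (50 of its 120 elements, about 42% of primes). None of the 18 primes tested shows any such pattern (for each of these groups the chance of that is below 10^-4), which rules them out. Hence G = F_20 (5T3), of order 20.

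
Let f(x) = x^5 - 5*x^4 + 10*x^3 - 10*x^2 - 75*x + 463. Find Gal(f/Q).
The polynomial f is an irreducible quintic over Q, so G = Gal(f/Q) is a transitive subgroup of S_5: one of C_5 (5T1, order 5), D_5 (5T2, order 10), F_20 (5T3, order 20), A_5 (5T4, order 60) or S_5 (5T5, order 120). The discriminant of f is 67108864000000 = 8192000^2, a perfect square, so G is contained in A_5. The transitive groups of degree 5 contained in A_5 are: C_5 (5T1, order 5), D_5 (5T2, order 10), A_5 (5T4, order 60). By Dedekind's theorem, for a prime p not dividing disc(f) the degrees of the irreducible factors of f mod p form the cycle type of an element of G. Factoring f modulo the 23 such primes p <= 97 (skipping 2, 5, which divide the discriminant), each new pattern first appears at: mod 3: f = (x + 2)(x^2 + 1)(x^2 + 2x + 2), pattern 2+2+1; mod 7: f = (x^5 + 2x^4 + 3x^3 + 4x^2 + 2x + 1), pattern 5. No other pattern occurs in this range, so the set of observed cycle types is {2+2+1, 5}. The candidates containing elements of all these cycle types are D_5 (5T2) of order 10, A_5 (5T4) of order 60; the others are excluded. The observed types are precisely the cycle types that occur in D_5 (5T2) (apart from the identity). Each of the other remaining candidates has further cycle types, and by the Chebotarev density theorem the matching factorization patterns would occur for a proportion of primes equal to their share of the group: A_5 (5T4) additionally contains elements of type 3+1+1 (20 of its 60 elements, about 33% of primes). None of the 23 primes tested shows any such pattern (for each of these groups the chance of that is below 10^-4), which rules them out. Hence G = D_5 (5T2), of order 10.

D_5 (order 10)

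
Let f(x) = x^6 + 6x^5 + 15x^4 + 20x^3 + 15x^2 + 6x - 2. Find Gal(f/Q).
The polynomial f is an irreducible sextic over Q, so G = Gal(f/Q) is one of the 16 transitive subgroups 6T1, ..., 6T16 of S_6. The discriminant of f is 11337408, which is not a perfect square, so G is not contained in A_6. The transitive groups of degree 6 not contained in A_6 are: C_6 (6T1, order 6), S_3 (6T2, order 6), D_6 (6T3, order 12), C_3 x S_3 (6T5, order 18), A_4 x C_2 (6T6, order 24), S_4 (6T8, order 24), S_3 x S_3 (6T9, order 36), S_4 x C_2 (6T11, order 48), (S_3 x S_3) : C_2 (6T13, order 72), PGL(2,5) (6T14, order 120), S_6 (6T16, order 720). By Dedekind's theorem, for a prime p not dividing disc(f) the degrees of the irreducible factors of f mod p form the cycle type of an element of G. Factoring f modulo the 79 such primes p <= 419 (skipping 2, 3, which divide the discriminant), each new pattern first appears at: mod 5: f = (x^2 + 2)(x^2 + 2x + 4)(x^2 + 4x + 1), pattern 2+2+2; mod 7: f = (x^6 + 6x^5 + x^4 + 6x^3 + x^2 + 6x + 5), pattern 6; mod 11: f = (x + 4)(x + 9)(x^2 + 5x + 2)(x^2 + 10x + 7), pattern 2+2+1+1; mod 13: f = (x^3 + 3x^2 + 3x + 5)(x^3 + 3x^2 + 3x + 10), pattern 3+3; mod 61: f = (x + 3)(x + 27)(x + 29)(x + 34)(x + 36)(x + 60), pattern 1+1+1+1+1+1. No other pattern occurs in this range, so the set of observed cycle types is {2+2+2, 6, 2+2+1+1, 3+3, 1+1+1+1+1+1}. The candidates containing elements of all these cycle types are D_6 (6T3) of order 12, A_4 x C_2 (6T6) of order 24, S_3 x S_3 (6T9) of order 36, S_4 x C_2 (6T11) of order 48, (S_3 x S_3) : C_2 (6T13) of order 72, PGL(2,5) (6T14) of order 120, S_6 (6T16) of order 720; the others are excluded. The observed types are precisely the cycle types that occur in D_6 (6T3). Each of the other remaining candidates has further cycle types, and by the Chebotarev density theorem the matching factorization patterns would occur for a proportion of primes equal to their share of the group: A_4 x C_2 (6T6) additionally contains elements of type 2+1+1+1+1 (3 of its 24 elements, about 12% of primes); S_3 x S_3 (6T9) additionally contains elements of type 3+1+1+1 (4 of its 36 elements, about 11% of primes); S_4 x C_2 (6T11) additionally contains elements of type 4+2, 4+1+1, 2+1+1+1+1 (15 of its 48 elements, about 31% of primes); (S_3 x S_3) : C_2 (6T13) additionally contains elements of type 4+2, 3+2+1, 3+1+1+1, 2+1+1+1+1 (40 of its 72 elements, about 56% of primes); PGL(2,5) (6T14) additionally contains elements of type 5+1, 4+1+1 (54 of its 120 elements, about 45% of primes); S_6 (6T16) additionally contains elements of type 5+1, 4+2, 4+1+1, 3+2+1, 3+1+1+1, 2+1+1+1+1 (499 of its 720 elements, about 69% of primes). None of the 79 primes tested shows any such pattern (for each of these groups the chance of that is below 10^-4), which rules them out. Hence G = D_6 (6T3), of order 12.

D_6, the dihedral group of order 12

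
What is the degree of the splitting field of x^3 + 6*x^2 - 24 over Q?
3

The degree of the splitting field over Q equals the order of the Galois group, so first determine the group. The polynomial is an irreducible cubic over Q and its discriminant is 5184 = 72^2, a perfect square. For an irreducible cubic, a square discriminant forces the Galois group to be A_3, the cyclic group of order 3. The Galois group C_3 (3T1) has order 3, so the splitting field has degree 3 over Q.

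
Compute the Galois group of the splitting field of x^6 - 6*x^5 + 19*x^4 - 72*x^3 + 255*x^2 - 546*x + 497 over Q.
S_4 x C_2 (order 48)

The polynomial f is an irreducible sextic over Q, so G = Gal(f/Q) is one of the 16 transitive subgroups 6T1, ..., 6T16 of S_6. The discriminant of f is -64225280000, which is not a perfect square, so G is not contained in A_6. The transitive groups of degree 6 not contained in A_6 are: C_6 (6T1, order 6), S_3 (6T2, order 6), D_6 (6T3, order 12), C_3 x S_3 (6T5, order 18), A_4 x C_2 (6T6, order 24), S_4 (6T8, order 24), S_3 x S_3 (6T9, order 36), S_4 x C_2 (6T11, order 48), (S_3 x S_3) : C_2 (6T13, order 72), PGL(2,5) (6T14, order 120), S_6 (6T16, order 720). By Dedekind's theorem, for a prime p not dividing disc(f) the degrees of the irreducible factors of f mod p form the cycle type of an element of G. Factoring f modulo the 17 such primes p <= 71 (skipping 2, 5, 7, which divide the discriminant), each new pattern first appears at: mod 3: f = (x^3 + x^2 + x + 2)(x^3 + 2x^2 + x + 1), pattern 3+3; mod 13: f = (x^6 + 7x^5 + 6x^4 + 6x^3 + 8x^2 + 3), pattern 6; mod 19: f = (x^2 + 7x + 18)(x^4 + 6x^3 + 16x^2 + 12x + 16), pattern 4+2; mod 23: f = (x + 4)(x + 6)(x^4 + 7x^3 + 17x^2 + 4x + 14), pattern 4+1+1; mod 53: f = (x^2 + 12x + 34)(x^2 + 14x + 17)(x^2 + 21x + 49), pattern 2+2+2; mod 59: f = (x + 7)(x + 23)(x^2 + 31x + 44)(x^2 + 51x + 21), pattern 2+2+1+1; mod 71: f = (x)(x + 8)(x + 27)(x + 47)(x^2 + 54x + 49), pattern 2+1+1+1+1. No other pattern occurs in this range, so the set of observed cycle types is {3+3, 6, 4+2, 4+1+1, 2+2+2, 2+2+1+1, 2+1+1+1+1}. The candidates containing elements of all these cycle types are S_4 x C_2 (6T11) of order 48, S_6 (6T16) of order 720; the others are excluded. The observed types are precisely the cycle types that occur in S_4 x C_2 (6T11) (apart from the identity). Each of the other remaining candidates has further cycle types, and by the Chebotarev density theorem the matching factorization patterns would occur for a proportion of primes equal to their share of the group: S_6 (6T16) additionally contains elements of type 5+1, 3+2+1, 3+1+1+1 (304 of its 720 elements, about 42% of primes). None of the 17 primes tested shows any such pattern (for each of these groups the chance of that is below 10^-4), which rules them out. Hence G = S_4 x C_2 (6T11), of order 48.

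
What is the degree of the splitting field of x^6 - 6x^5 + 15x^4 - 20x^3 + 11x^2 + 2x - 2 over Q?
The degree of the splitting field over Q equals the order of the Galois group, so first determine the group. The polynomial f is an irreducible sextic over Q, so G = Gal(f/Q) is one of the 16 transitive subgroups 6T1, ..., 6T16 of S_6. The discriminant of f is -3356224, which is not a perfect square, so G is not contained in A_6. The transitive groups of degree 6 not contained in A_6 are: C_6 (6T1, order 6), S_3 (6T2, order 6), D_6 (6T3, order 12), C_3 x S_3 (6T5, order 18), A_4 x C_2 (6T6, order 24), S_4 (6T8, order 24), S_3 x S_3 (6T9, order 36), S_4 x C_2 (6T11, order 48), (S_3 x S_3) : C_2 (6T13, order 72), PGL(2,5) (6T14, order 120), S_6 (6T16, order 720). By Dedekind's theorem, for a prime p not dividing disc(f) the degrees of the irreducible factors of f mod p form the cycle type of an element of G. Factoring f modulo the 67 such primes p <= 347 (skipping 2, 229, which divide the discriminant), each new pattern first appears at: mod 3: f = (x^6 + x^3 + 2x^2 + 2x + 1), pattern 6; mod 5: f = (x^3 + 4x + 3)(x^3 + 4x^2 + x + 1), pattern 3+3; mod 7: f = (x + 1)(x + 4)(x^4 + 3x^3 + 3x^2 + 2x + 3), pattern 4+1+1; mod 13: f = (x^2 + 11x + 6)(x^4 + 9x^3 + x^2 + 6x + 4), pattern 4+2; mod 23: f = (x^2 + 3x + 14)(x^2 + 16x + 1)(x^2 + 21x + 13), pattern 2+2+2; mod 29: f = (x + 9)(x + 18)(x^2 + 26x + 9)(x^2 + 28x + 7), pattern 2+2+1+1; mod 193: f = (x + 5)(x + 43)(x + 93)(x + 98)(x + 148)(x + 186), pattern 1+1+1+1+1+1; mod 347: f = (x + 2)(x + 150)(x + 195)(x + 343)(x^2 + 345x + 256), pattern 2+1+1+1+1. No other pattern occurs in this range, so the set of observed cycle types is {6, 3+3, 4+1+1, 4+2, 2+2+2, 2+2+1+1, 1+1+1+1+1+1, 2+1+1+1+1}. The candidates containing elements of all these cycle types are S_4 x C_2 (6T11) of order 48, S_6 (6T16) of order 720; the others are excluded. The observed types are precisely the cycle types that occur in S_4 x C_2 (6T11). Each of the other remaining candidates has further cycle types, and by the Chebotarev density theorem the matching factorization patterns would occur for a proportion of primes equal to their share of the group: S_6 (6T16) additionally contains elements of type 5+1, 3+2+1, 3+1+1+1 (304 of its 720 elements, about 42% of primes). None of the 67 primes tested shows any such pattern (for each of these groups the chance of that is below 10^-4), which rules them out. Hence G = S_4 x C_2 (6T11), of order 48. The Galois group S_4 x C_2 (6T11) has order 48, so the splitting field has degree 48 over Q.

48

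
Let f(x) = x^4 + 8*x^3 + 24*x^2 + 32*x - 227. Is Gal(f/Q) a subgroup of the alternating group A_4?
The polynomial is irreducible of degree 4 over Q. Its discriminant is -3673320192, which is not a perfect square. A Galois group lies in the alternating group exactly when the discriminant is a square in Q, so the Galois group (D_4) is not contained in A_4.

No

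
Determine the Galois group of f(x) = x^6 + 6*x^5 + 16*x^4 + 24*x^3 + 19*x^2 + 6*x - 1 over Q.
The polynomial f is an irreducible sextic over Q, so G = Gal(f/Q) is one of the 16 transitive subgroups 6T1, ..., 6T16 of S_6. The discriminant of f is 153664 = 392^2, a perfect square, so G is contained in A_6. The transitive groups of degree 6 contained in A_6 are: A_4 (6T4, order 12), S_4 (6T7, order 24), (C_3 x C_3) : C_4 (6T10, order 36), PSL(2,5) (6T12, order 60), A_6 (6T15, order 360). By Dedekind's theorem, for a prime p not dividing disc(f) the degrees of the irreducible factors of f mod p form the cycle type of an element of G. Factoring f modulo the 33 such primes p <= 149 (skipping 2, 7, which divide the discriminant), each new pattern first appears at: mod 3: f = (x^3 + 2x + 1)(x^3 + 2x + 2), pattern 3+3; mod 13: f = (x + 7)(x + 8)(x^2 + 2x + 6)(x^2 + 2x + 7), pattern 2+2+1+1. No other pattern occurs in this range, so the set of observed cycle types is {3+3, 2+2+1+1}. The candidates containing elements of all these cycle types are A_4 (6T4) of order 12, S_4 (6T7) of order 24, (C_3 x C_3) : C_4 (6T10) of order 36, PSL(2,5) (6T12) of order 60, A_6 (6T15) of order 360; the others are excluded. The observed types are precisely the cycle types that occur in A_4 (6T4) (apart from the identity). Each of the other remaining candidates has further cycle types, and by the Chebotarev density theorem the matching factorization patterns would occur for a proportion of primes equal to their share of the group: S_4 (6T7) additionally contains elements of type 4+2 (6 of its 24 elements, about 25% of primes); (C_3 x C_3) : C_4 (6T10) additionally contains elements of type 4+2, 3+1+1+1 (22 of its 36 elements, about 61% of primes); PSL(2,5) (6T12) additionally contains elements of type 5+1 (24 of its 60 elements, about 40% of primes); A_6 (6T15) additionally contains elements of type 5+1, 4+2, 3+1+1+1 (274 of its 360 elements, about 76% of primes). None of the 33 primes tested shows any such pattern (for each of these groups the chance of that is below 10^-4), which rules them out. Hence G = A_4 (6T4), of order 12.

6T4: A_4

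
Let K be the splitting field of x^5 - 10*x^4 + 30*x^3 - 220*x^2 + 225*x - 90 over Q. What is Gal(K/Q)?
The polynomial f is an irreducible quintic over Q, so G = Gal(f/Q) is a transitive subgroup of S_5: one of C_5 (5T1, order 5), D_5 (5T2, order 10), F_20 (5T3, order 20), A_5 (5T4, order 60) or S_5 (5T5, order 120). The discriminant of f is 681836544000000 = 26112000^2, a perfect square, so G is contained in A_5. The transitive groups of degree 5 contained in A_5 are: C_5 (5T1, order 5), D_5 (5T2, order 10), A_5 (5T4, order 60). By Dedekind's theorem, for a prime p not dividing disc(f) the degrees of the irreducible factors of f mod p form the cycle type of an element of G. Factoring f modulo the 23 such primes p <= 103 (skipping 2, 3, 5, 17, which divide the discriminant), each new pattern first appears at: mod 7: f = (x^5 + 4x^4 + 2x^3 + 4x^2 + x + 1), pattern 5; mod 29: f = (x + 15)(x^2 + 13x + 8)(x^2 + 20x + 21), pattern 2+2+1. No other pattern occurs in this range, so the set of observed cycle types is {5, 2+2+1}. The candidates containing elements of all these cycle types are D_5 (5T2) of order 10, A_5 (5T4) of order 60; the others are excluded. The observed types are precisely the cycle types that occur in D_5 (5T2) (apart from the identity). Each of the other remaining candidates has further cycle types, and by the Chebotarev density theorem the matching factorization patterns would occur for a proportion of primes equal to their share of the group: A_5 (5T4) additionally contains elements of type 3+1+1 (20 of its 60 elements, about 33% of primes). None of the 23 primes tested shows any such pattern (for each of these groups the chance of that is below 10^-4), which rules them out. Hence G = D_5 (5T2), of order 10.

D_5 (also written D5)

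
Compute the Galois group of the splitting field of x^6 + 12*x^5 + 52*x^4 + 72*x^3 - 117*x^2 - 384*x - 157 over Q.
S_4 (also written S4+)

The polynomial f is an irreducible sextic over Q, so G = Gal(f/Q) is one of the 16 transitive subgroups 6T1, ..., 6T16 of S_6. The discriminant of f is 51513463034944 = 7177288^2, a perfect square, so G is contained in A_6. The transitive groups of degree 6 contained in A_6 are: A_4 (6T4, order 12), S_4 (6T7, order 24), (C_3 x C_3) : C_4 (6T10, order 36), PSL(2,5) (6T12, order 60), A_6 (6T15, order 360). By Dedekind's theorem, for a prime p not dividing disc(f) the degrees of the irreducible factors of f mod p form the cycle type of an element of G. Factoring f modulo the 79 such primes p <= 421 (skipping 2, 19, 23, which divide the discriminant), each new pattern first appears at: mod 3: f = (x^3 + x^2 + x + 2)(x^3 + 2x^2 + x + 1), pattern 3+3; mod 5: f = (x^2 + x + 2)(x^4 + x^3 + 4x^2 + x + 4), pattern 4+2; mod 43: f = (x + 10)(x + 40)(x^2 + 18x + 39)(x^2 + 30x + 27), pattern 2+2+1+1; mod 223: f = (x + 21)(x + 28)(x + 137)(x + 143)(x + 175)(x + 177), pattern 1+1+1+1+1+1. No other pattern occurs in this range, so the set of observed cycle types is {3+3, 4+2, 2+2+1+1, 1+1+1+1+1+1}. The candidates containing elements of all these cycle types are S_4 (6T7) of order 24, (C_3 x C_3) : C_4 (6T10) of order 36, A_6 (6T15) of order 360; the others are excluded. The observed types are precisely the cycle types that occur in S_4 (6T7). Each of the other remaining candidates has further cycle types, and by the Chebotarev density theorem the matching factorization patterns would occur for a proportion of primes equal to their share of the group: (C_3 x C_3) : C_4 (6T10) additionally contains elements of type 3+1+1+1 (4 of its 36 elements, about 11% of primes); A_6 (6T15) additionally contains elements of type 5+1, 3+1+1+1 (184 of its 360 elements, about 51% of primes). None of the 79 primes tested shows any such pattern (for each of these groups the chance of that is below 10^-4), which rules them out. Hence G = S_4 (6T7), of order 24.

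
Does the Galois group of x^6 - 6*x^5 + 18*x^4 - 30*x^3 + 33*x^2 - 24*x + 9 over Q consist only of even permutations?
The polynomial is irreducible of degree 6 over Q. Its discriminant is -16003008, which is not a perfect square. A Galois group lies in the alternating group exactly when the discriminant is a square in Q, so the Galois group (PGL(2,5)) is not contained in A_6.

No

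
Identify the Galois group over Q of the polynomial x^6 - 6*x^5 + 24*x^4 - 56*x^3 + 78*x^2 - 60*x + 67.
S_3, S_3 acting on 6 points

The polynomial f is an irreducible sextic over Q, so G = Gal(f/Q) is one of the 16 transitive subgroups 6T1, ..., 6T16 of S_6. The discriminant of f is -50762745474048, which is not a perfect square, so G is not contained in A_6. The transitive groups of degree 6 not contained in A_6 are: C_6 (6T1, order 6), S_3 (6T2, order 6), D_6 (6T3, order 12), C_3 x S_3 (6T5, order 18), A_4 x C_2 (6T6, order 24), S_4 (6T8, order 24), S_3 x S_3 (6T9, order 36), S_4 x C_2 (6T11, order 48), (S_3 x S_3) : C_2 (6T13, order 72), PGL(2,5) (6T14, order 120), S_6 (6T16, order 720). By Dedekind's theorem, for a prime p not dividing disc(f) the degrees of the irreducible factors of f mod p form the cycle type of an element of G. Factoring f modulo the 23 such primes p <= 101 (skipping 2, 3, 23, which divide the discriminant), each new pattern first appears at: mod 5: f = (x^2 + 2x + 3)(x^2 + 3x + 4)(x^2 + 4x + 1), pattern 2+2+2; mod 7: f = (x^3 + 3x^2 + 3x + 6)(x^3 + 5x^2 + 6x + 3), pattern 3+3; mod 61: f = (x + 7)(x + 11)(x + 23)(x + 36)(x + 48)(x + 52), pattern 1+1+1+1+1+1. No other pattern occurs in this range, so the set of observed cycle types is {2+2+2, 3+3, 1+1+1+1+1+1}. The candidates containing elements of all these cycle types are C_6 (6T1) of order 6, S_3 (6T2) of order 6, D_6 (6T3) of order 12, C_3 x S_3 (6T5) of order 18, A_4 x C_2 (6T6) of order 24, S_4 (6T8) of order 24, S_3 x S_3 (6T9) of order 36, S_4 x C_2 (6T11) of order 48, (S_3 x S_3) : C_2 (6T13) of order 72, PGL(2,5) (6T14) of order 120, S_6 (6T16) of order 720; the others are excluded. The observed types are precisely the cycle types that occur in S_3 (6T2). Each of the other remaining candidates has further cycle types, and by the Chebotarev density theorem the matching factorization patterns would occur for a proportion of primes equal to their share of the group: C_6 (6T1) additionally contains elements of type 6 (2 of its 6 elements, about 33% of primes); D_6 (6T3) additionally contains elements of type 6, 2+2+1+1 (5 of its 12 elements, about 42% of primes); C_3 x S_3 (6T5) additionally contains elements of type 6, 3+1+1+1 (10 of its 18 elements, about 56% of primes); A_4 x C_2 (6T6) additionally contains elements of type 6, 2+2+1+1, 2+1+1+1+1 (14 of its 24 elements, about 58% of primes); S_4 (6T8) additionally contains elements of type 4+1+1, 2+2+1+1 (9 of its 24 elements, about 38% of primes); S_3 x S_3 (6T9) additionally contains elements of type 6, 3+1+1+1, 2+2+1+1 (25 of its 36 elements, about 69% of primes); S_4 x C_2 (6T11) additionally contains elements of type 6, 4+2, 4+1+1, 2+2+1+1, 2+1+1+1+1 (32 of its 48 elements, about 67% of primes); (S_3 x S_3) : C_2 (6T13) additionally contains elements of type 6, 4+2, 3+2+1, 3+1+1+1, 2+2+1+1, 2+1+1+1+1 (61 of its 72 elements, about 85% of primes); PGL(2,5) (6T14) additionally contains elements of type 6, 5+1, 4+1+1, 2+2+1+1 (89 of its 120 elements, about 74% of primes); S_6 (6T16) additionally contains elements of type 6, 5+1, 4+2, 4+1+1, 3+2+1, 3+1+1+1, 2+2+1+1, 2+1+1+1+1 (664 of its 720 elements, about 92% of primes). None of the 23 primes tested shows any such pattern (for each of these groups the chance of that is below 10^-4), which rules them out. Hence G = S_3 (6T2), of order 6.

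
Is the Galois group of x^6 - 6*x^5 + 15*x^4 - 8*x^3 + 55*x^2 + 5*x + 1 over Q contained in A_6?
No

The polynomial is irreducible of degree 6 over Q. Its discriminant is -36128922636411, which is not a perfect square. A Galois group lies in the alternating group exactly when the discriminant is a square in Q, so the Galois group (S_6) is not contained in A_6.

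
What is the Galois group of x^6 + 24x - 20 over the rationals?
6T15: A_6

The polynomial f is an irreducible sextic over Q, so G = Gal(f/Q) is one of the 16 transitive subgroups 6T1, ..., 6T16 of S_6. The discriminant of f is 746496000000 = 864000^2, a perfect square, so G is contained in A_6. The transitive groups of degree 6 contained in A_6 are: A_4 (6T4, order 12), S_4 (6T7, order 24), (C_3 x C_3) : C_4 (6T10, order 36), PSL(2,5) (6T12, order 60), A_6 (6T15, order 360). By Dedekind's theorem, for a prime p not dividing disc(f) the degrees of the irreducible factors of f mod p form the cycle type of an element of G. Factoring f modulo the 6 such primes p <= 23 (skipping 2, 3, 5, which divide the discriminant), each new pattern first appears at: mod 7: f = (x + 3)(x^5 + 4x^4 + 2x^3 + x^2 + 4x + 5), pattern 5+1; mod 23: f = (x + 7)(x + 12)(x + 21)(x^3 + 6x^2 + 13x + 16), pattern 3+1+1+1. No other pattern occurs in this range, so the set of observed cycle types is {5+1, 3+1+1+1}. Among the candidates above, the only group containing elements of all these cycle types is A_6 (6T15) — each of A_4 (6T4), S_4 (6T7), (C_3 x C_3) : C_4 (6T10), PSL(2,5) (6T12) lacks at least one of them. Hence G = A_6 (6T15), of order 360.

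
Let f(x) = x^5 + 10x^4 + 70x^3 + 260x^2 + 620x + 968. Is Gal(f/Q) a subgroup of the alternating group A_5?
The polynomial is irreducible of degree 5 over Q. Its discriminant is 64800000000000, which is not a perfect square. A Galois group lies in the alternating group exactly when the discriminant is a square in Q, so the Galois group (F_20) is not contained in A_5.

No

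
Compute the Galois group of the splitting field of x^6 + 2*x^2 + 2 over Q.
S_4 x C_2 (order 48)

The polynomial f is an irreducible sextic over Q, so G = Gal(f/Q) is one of the 16 transitive subgroups 6T1, ..., 6T16 of S_6. The discriminant of f is -2508800, which is not a perfect square, so G is not contained in A_6. The transitive groups of degree 6 not contained in A_6 are: C_6 (6T1, order 6), S_3 (6T2, order 6), D_6 (6T3, order 12), C_3 x S_3 (6T5, order 18), A_4 x C_2 (6T6, order 24), S_4 (6T8, order 24), S_3 x S_3 (6T9, order 36), S_4 x C_2 (6T11, order 48), (S_3 x S_3) : C_2 (6T13, order 72), PGL(2,5) (6T14, order 120), S_6 (6T16, order 720). By Dedekind's theorem, for a prime p not dividing disc(f) the degrees of the irreducible factors of f mod p form the cycle type of an element of G. Factoring f modulo the 17 such primes p <= 71 (skipping 2, 5, 7, which divide the discriminant), each new pattern first appears at: mod 3: f = (x^3 + x^2 + 2x + 1)(x^3 + 2x^2 + 2x + 2), pattern 3+3; mod 13: f = (x^6 + 2x^2 + 2), pattern 6; mod 19: f = (x^2 + 5)(x^4 + 14x^2 + 8), pattern 4+2; mod 23: f = (x + 11)(x + 12)(x^4 + 6x^2 + 15), pattern 4+1+1; mod 53: f = (x^2 + 45)(x^2 + 11x + 38)(x^2 + 42x + 38), pattern 2+2+2; mod 59: f = (x + 4)(x + 55)(x^2 + 5x + 50)(x^2 + 54x + 50), pattern 2+2+1+1; mod 71: f = (x + 8)(x + 11)(x + 60)(x + 63)(x^2 + 43), pattern 2+1+1+1+1. No other pattern occurs in this range, so the set of observed cycle types is {3+3, 6, 4+2, 4+1+1, 2+2+2, 2+2+1+1, 2+1+1+1+1}. The candidates containing elements of all these cycle types are S_4 x C_2 (6T11) of order 48, S_6 (6T16) of order 720; the others are excluded. The observed types are precisely the cycle types that occur in S_4 x C_2 (6T11) (apart from the identity). Each of the other remaining candidates has further cycle types, and by the Chebotarev density theorem the matching factorization patterns would occur for a proportion of primes equal to their share of the group: S_6 (6T16) additionally contains elements of type 5+1, 3+2+1, 3+1+1+1 (304 of its 720 elements, about 42% of primes). None of the 17 primes tested shows any such pattern (for each of these groups the chance of that is below 10^-4), which rules them out. Hence G = S_4 x C_2 (6T11), of order 48.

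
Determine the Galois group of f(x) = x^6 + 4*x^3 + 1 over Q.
The polynomial f is an irreducible sextic over Q, so G = Gal(f/Q) is one of the 16 transitive subgroups 6T1, ..., 6T16 of S_6. The discriminant of f is 1259712, which is not a perfect square, so G is not contained in A_6. The transitive groups of degree 6 not contained in A_6 are: C_6 (6T1, order 6), S_3 (6T2, order 6), D_6 (6T3, order 12), C_3 x S_3 (6T5, order 18), A_4 x C_2 (6T6, order 24), S_4 (6T8, order 24), S_3 x S_3 (6T9, order 36), S_4 x C_2 (6T11, order 48), (S_3 x S_3) : C_2 (6T13, order 72), PGL(2,5) (6T14, order 120), S_6 (6T16, order 720). By Dedekind's theorem, for a prime p not dividing disc(f) the degrees of the irreducible factors of f mod p form the cycle type of an element of G. Factoring f modulo the 79 such primes p <= 419 (skipping 2, 3, which divide the discriminant), each new pattern first appears at: mod 5: f = (x^6 + 4x^3 + 1), pattern 6; mod 7: f = (x^2 + 3x + 1)(x^2 + 5x + 2)(x^2 + 6x + 4), pattern 2+2+2; mod 11: f = (x + 2)(x + 6)(x^2 + 5x + 3)(x^2 + 9x + 4), pattern 2+2+1+1; mod 13: f = (x^3 + 6)(x^3 + 11), pattern 3+3; mod 97: f = (x + 18)(x + 27)(x + 31)(x + 48)(x + 72)(x + 95), pattern 1+1+1+1+1+1. No other pattern occurs in this range, so the set of observed cycle types is {6, 2+2+2, 2+2+1+1, 3+3, 1+1+1+1+1+1}. The candidates containing elements of all these cycle types are D_6 (6T3) of order 12, A_4 x C_2 (6T6) of order 24, S_3 x S_3 (6T9) of order 36, S_4 x C_2 (6T11) of order 48, (S_3 x S_3) : C_2 (6T13) of order 72, PGL(2,5) (6T14) of order 120, S_6 (6T16) of order 720; the others are excluded. The observed types are precisely the cycle types that occur in D_6 (6T3). Each of the other remaining candidates has further cycle types, and by the Chebotarev density theorem the matching factorization patterns would occur for a proportion of primes equal to their share of the group: A_4 x C_2 (6T6) additionally contains elements of type 2+1+1+1+1 (3 of its 24 elements, about 12% of primes); S_3 x S_3 (6T9) additionally contains elements of type 3+1+1+1 (4 of its 36 elements, about 11% of primes); S_4 x C_2 (6T11) additionally contains elements of type 4+2, 4+1+1, 2+1+1+1+1 (15 of its 48 elements, about 31% of primes); (S_3 x S_3) : C_2 (6T13) additionally contains elements of type 4+2, 3+2+1, 3+1+1+1, 2+1+1+1+1 (40 of its 72 elements, about 56% of primes); PGL(2,5) (6T14) additionally contains elements of type 5+1, 4+1+1 (54 of its 120 elements, about 45% of primes); S_6 (6T16) additionally contains elements of type 5+1, 4+2, 4+1+1, 3+2+1, 3+1+1+1, 2+1+1+1+1 (499 of its 720 elements, about 69% of primes). None of the 79 primes tested shows any such pattern (for each of these groups the chance of that is below 10^-4), which rules them out. Hence G = D_6 (6T3), of order 12.

D_6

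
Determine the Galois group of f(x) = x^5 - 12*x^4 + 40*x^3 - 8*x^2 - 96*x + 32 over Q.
5T1: C_5

The polynomial f is an irreducible quintic over Q, so G = Gal(f/Q) is a transitive subgroup of S_5: one of C_5 (5T1, order 5), D_5 (5T2, order 10), F_20 (5T3, order 20), A_5 (5T4, order 60) or S_5 (5T5, order 120). The discriminant of f is 15352201216 = 123904^2, a perfect square, so G is contained in A_5. The transitive groups of degree 5 contained in A_5 are: C_5 (5T1, order 5), D_5 (5T2, order 10), A_5 (5T4, order 60). By Dedekind's theorem, for a prime p not dividing disc(f) the degrees of the irreducible factors of f mod p form the cycle type of an element of G. Factoring f modulo the 14 such primes p <= 53 (skipping 2, 11, which divide the discriminant), each new pattern first appears at: mod 3: f = (x^5 + x^3 + x^2 + 2), pattern 5; mod 23: f = (x + 3)(x + 6)(x + 10)(x + 18)(x + 20), pattern 1+1+1+1+1. No other pattern occurs in this range, so the set of observed cycle types is {5, 1+1+1+1+1}. The candidates containing elements of all these cycle types are C_5 (5T1) of order 5, D_5 (5T2) of order 10, A_5 (5T4) of order 60; the others are excluded. The observed types are precisely the cycle types that occur in C_5 (5T1). Each of the other remaining candidates has further cycle types, and by the Chebotarev density theorem the matching factorization patterns would occur for a proportion of primes equal to their share of the group: D_5 (5T2) additionally contains elements of type 2+2+1 (5 of its 10 elements, about 50% of primes); A_5 (5T4) additionally contains elements of type 3+1+1, 2+2+1 (35 of its 60 elements, about 58% of primes). None of the 14 primes tested shows any such pattern (for each of these groups the chance of that is below 10^-4), which rules them out. Hence G = C_5 (5T1), of order 5.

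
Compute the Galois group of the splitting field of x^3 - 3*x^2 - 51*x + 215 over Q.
The polynomial is an irreducible cubic over Q and its discriminant is -78732, which is not a perfect square. For an irreducible cubic, a non-square discriminant gives Galois group S_3.

S_3 (also written S3)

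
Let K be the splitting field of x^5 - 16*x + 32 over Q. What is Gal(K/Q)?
S_5, the symmetric group on 5 letters

The polynomial f is an irreducible quintic over Q, so G = Gal(f/Q) is a transitive subgroup of S_5: one of C_5 (5T1, order 5), D_5 (5T2, order 10), F_20 (5T3, order 20), A_5 (5T4, order 60) or S_5 (5T5, order 120). The discriminant of f is 3008364544, which is not a perfect square, so G is not contained in A_5. The transitive groups of degree 5 not contained in A_5 are: F_20 (5T3, order 20), S_5 (5T5, order 120). By Dedekind's theorem, for a prime p not dividing disc(f) the degrees of the irreducible factors of f mod p form the cycle type of an element of G. Factoring f modulo the 3 such primes p <= 7 (skipping 2, which divides the discriminant), each new pattern first appears at: mod 3: f = (x^5 + 2x + 2), pattern 5; mod 7: f = (x^2 + 2x + 5)(x^3 + 5x^2 + 6x + 5), pattern 3+2. No other pattern occurs in this range, so the set of observed cycle types is {5, 3+2}. Among the candidates above, the only group containing elements of all these cycle types is S_5 (5T5) — F_20 (5T3) lacks at least one of them. Hence G = S_5 (5T5), of order 120.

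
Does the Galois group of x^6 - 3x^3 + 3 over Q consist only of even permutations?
No

The polynomial is irreducible of degree 6 over Q. Its discriminant is -177147, which is not a perfect square. A Galois group lies in the alternating group exactly when the discriminant is a square in Q, so the Galois group (C_3 x S_3) is not contained in A_6.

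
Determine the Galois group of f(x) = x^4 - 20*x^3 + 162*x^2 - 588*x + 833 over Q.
The polynomial is an irreducible quartic over Q and its discriminant is 102760448, which is not a perfect square, so the Galois group is not contained in A_4. The resolvent cubic y^3 - 162*y^2 + 8428*y - 139160 has exactly one rational root, so the Galois group is C_4 or D_4. The quartic becomes reducible over Q(sqrt(disc)), so the group is C_4.

4T1: C_4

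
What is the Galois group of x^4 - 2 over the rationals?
The polynomial is an irreducible quartic over Q and its discriminant is -2048, which is not a perfect square, so the Galois group is not contained in A_4. The resolvent cubic y^3 + 8*y has exactly one rational root, so the Galois group is C_4 or D_4. The quartic remains irreducible over Q(sqrt(disc)), so the group is D_4.

D_4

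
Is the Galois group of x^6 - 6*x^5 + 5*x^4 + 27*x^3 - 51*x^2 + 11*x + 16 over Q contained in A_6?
Yes

The polynomial is irreducible of degree 6 over Q. Its discriminant is 30991489 = 5567^2, a perfect square. A Galois group lies in the alternating group exactly when the discriminant is a square in Q, so the Galois group (PSL(2,5)) is contained in A_6.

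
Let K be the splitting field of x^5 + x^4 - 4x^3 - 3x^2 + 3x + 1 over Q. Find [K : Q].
5

The degree of the splitting field over Q equals the order of the Galois group, so first determine the group. The polynomial f is an irreducible quintic over Q, so G = Gal(f/Q) is a transitive subgroup of S_5: one of C_5 (5T1, order 5), D_5 (5T2, order 10), F_20 (5T3, order 20), A_5 (5T4, order 60) or S_5 (5T5, order 120). The discriminant of f is 14641 = 121^2, a perfect square, so G is contained in A_5. The transitive groups of degree 5 contained in A_5 are: C_5 (5T1, order 5), D_5 (5T2, order 10), A_5 (5T4, order 60). By Dedekind's theorem, for a prime p not dividing disc(f) the degrees of the irreducible factors of f mod p form the cycle type of an element of G. Factoring f modulo the 14 such primes p <= 47 (skipping 11, which divides the discriminant), each new pattern first appears at: mod 2: f = (x^5 + x^4 + x^2 + x + 1), pattern 5; mod 23: f = (x + 9)(x + 12)(x + 13)(x + 17)(x + 19), pattern 1+1+1+1+1. No other pattern occurs in this range, so the set of observed cycle types is {5, 1+1+1+1+1}. The candidates containing elements of all these cycle types are C_5 (5T1) of order 5, D_5 (5T2) of order 10, A_5 (5T4) of order 60; the others are excluded. The observed types are precisely the cycle types that occur in C_5 (5T1). Each of the other remaining candidates has further cycle types, and by the Chebotarev density theorem the matching factorization patterns would occur for a proportion of primes equal to their share of the group: D_5 (5T2) additionally contains elements of type 2+2+1 (5 of its 10 elements, about 50% of primes); A_5 (5T4) additionally contains elements of type 3+1+1, 2+2+1 (35 of its 60 elements, about 58% of primes). None of the 14 primes tested shows any such pattern (for each of these groups the chance of that is below 10^-4), which rules them out. Hence G = C_5 (5T1), of order 5. The Galois group C_5 (5T1) has order 5, so the splitting field has degree 5 over Q.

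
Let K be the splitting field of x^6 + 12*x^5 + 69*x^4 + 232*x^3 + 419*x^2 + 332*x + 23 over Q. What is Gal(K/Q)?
The polynomial f is an irreducible sextic over Q, so G = Gal(f/Q) is one of the 16 transitive subgroups 6T1, ..., 6T16 of S_6. The discriminant of f is 870211913777152, which is not a perfect square, so G is not contained in A_6. The transitive groups of degree 6 not contained in A_6 are: C_6 (6T1, order 6), S_3 (6T2, order 6), D_6 (6T3, order 12), C_3 x S_3 (6T5, order 18), A_4 x C_2 (6T6, order 24), S_4 (6T8, order 24), S_3 x S_3 (6T9, order 36), S_4 x C_2 (6T11, order 48), (S_3 x S_3) : C_2 (6T13, order 72), PGL(2,5) (6T14, order 120), S_6 (6T16, order 720). By Dedekind's theorem, for a prime p not dividing disc(f) the degrees of the irreducible factors of f mod p form the cycle type of an element of G. Factoring f modulo the 22 such primes p <= 89 (skipping 2, 37, which divide the discriminant), each new pattern first appears at: mod 3: f = (x^3 + x^2 + 2)(x^3 + 2x^2 + x + 1), pattern 3+3; mod 5: f = (x^2 + x + 1)(x^2 + 2x + 3)(x^2 + 4x + 1), pattern 2+2+2; mod 17: f = (x + 5)(x + 16)(x^4 + 8x^3 + 8x^2 + 2x + 9), pattern 4+1+1; mod 67: f = (x + 11)(x + 60)(x^2 + 4x + 2)(x^2 + 4x + 29), pattern 2+2+1+1. No other pattern occurs in this range, so the set of observed cycle types is {3+3, 2+2+2, 4+1+1, 2+2+1+1}. The candidates containing elements of all these cycle types are S_4 (6T8) of order 24, S_4 x C_2 (6T11) of order 48, PGL(2,5) (6T14) of order 120, S_6 (6T16) of order 720; the others are excluded. The observed types are precisely the cycle types that occur in S_4 (6T8) (apart from the identity). Each of the other remaining candidates has further cycle types, and by the Chebotarev density theorem the matching factorization patterns would occur for a proportion of primes equal to their share of the group: S_4 x C_2 (6T11) additionally contains elements of type 6, 4+2, 2+1+1+1+1 (17 of its 48 elements, about 35% of primes); PGL(2,5) (6T14) additionally contains elements of type 6, 5+1 (44 of its 120 elements, about 37% of primes); S_6 (6T16) additionally contains elements of type 6, 5+1, 4+2, 3+2+1, 3+1+1+1, 2+1+1+1+1 (529 of its 720 elements, about 73% of primes). None of the 22 primes tested shows any such pattern (for each of these groups the chance of that is below 10^-4), which rules them out. Hence G = S_4 (6T8), of order 24.

S_4 (also written S4-)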